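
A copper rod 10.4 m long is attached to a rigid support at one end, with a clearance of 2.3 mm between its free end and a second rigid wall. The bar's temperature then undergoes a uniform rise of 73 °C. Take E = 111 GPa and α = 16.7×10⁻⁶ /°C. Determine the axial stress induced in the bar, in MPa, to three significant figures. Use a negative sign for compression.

Free thermal expansion αLΔT = 16.7e-6 · 10400 · 73 = 12.68 mm.
The walls engage after the gap closes; constrained expansion = 12.68 − 2.3 = 10.38 mm.
The walls impose strain ε = −(10.38)/10400 = -9.9795e-04; σ = Eε = 111000 · -9.9795e-04 = -110.8 MPa.

-111 MPa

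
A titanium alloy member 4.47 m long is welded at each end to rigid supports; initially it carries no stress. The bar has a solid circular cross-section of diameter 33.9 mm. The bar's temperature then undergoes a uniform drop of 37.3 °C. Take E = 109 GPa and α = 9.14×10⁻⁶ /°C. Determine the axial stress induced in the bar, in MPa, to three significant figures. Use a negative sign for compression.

37.2 MPa

Free thermal expansion αLΔT = 9.14e-6 · 4470 · -37.3 = -1.524 mm.
The walls impose strain ε = −(-1.524)/4470 = 3.4092e-04; σ = Eε = 109000 · 3.4092e-04 = 37.16 MPa.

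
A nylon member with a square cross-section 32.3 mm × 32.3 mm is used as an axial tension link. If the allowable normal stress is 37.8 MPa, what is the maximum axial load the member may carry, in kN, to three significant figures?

A = 1043 mm².
P_max = σ_allow · A = 37.8 · 1043 = 39440 N = 39.44 kN.

39.4 kN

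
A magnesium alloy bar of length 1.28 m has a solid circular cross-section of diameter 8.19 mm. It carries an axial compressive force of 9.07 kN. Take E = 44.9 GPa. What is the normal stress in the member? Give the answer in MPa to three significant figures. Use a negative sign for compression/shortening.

A = 52.68 mm².
σ = N/A = -9070/52.68 = -172.2 MPa.

-172 MPa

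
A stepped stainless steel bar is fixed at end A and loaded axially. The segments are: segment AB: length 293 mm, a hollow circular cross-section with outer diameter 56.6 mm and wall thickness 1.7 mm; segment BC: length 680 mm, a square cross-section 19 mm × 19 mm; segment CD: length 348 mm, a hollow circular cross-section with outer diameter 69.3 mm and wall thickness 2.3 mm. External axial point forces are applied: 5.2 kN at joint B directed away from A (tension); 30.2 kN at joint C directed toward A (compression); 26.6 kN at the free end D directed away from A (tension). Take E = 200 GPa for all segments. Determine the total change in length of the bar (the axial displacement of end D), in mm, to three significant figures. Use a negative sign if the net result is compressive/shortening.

Internal axial forces (sectioning from the free end, tension +): N_CD = 26.6 kN, N_BC = -3.6 kN, N_AB = 1.6 kN.
A_AB = 293.2 mm².
A_BC = 361 mm².
A_CD = 484.1 mm².
δ_AB = 1600·293/(293.2·200000) = 0.007994 mm
δ_BC = -3600·680/(361·200000) = -0.03391 mm
δ_CD = 26600·348/(484.1·200000) = 0.0956 mm
δ = Σδ_i = 0.06969 mm.

0.0697 mm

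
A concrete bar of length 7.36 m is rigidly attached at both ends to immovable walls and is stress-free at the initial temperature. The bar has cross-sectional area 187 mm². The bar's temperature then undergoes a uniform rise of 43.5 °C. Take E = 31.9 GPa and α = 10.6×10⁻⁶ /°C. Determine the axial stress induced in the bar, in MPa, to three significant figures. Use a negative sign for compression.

-14.7 MPa

Free thermal expansion αLΔT = 10.6e-6 · 7360 · 43.5 = 3.394 mm.
The walls impose strain ε = −(3.394)/7360 = -4.6110e-04; σ = Eε = 31900 · -4.6110e-04 = -14.71 MPa.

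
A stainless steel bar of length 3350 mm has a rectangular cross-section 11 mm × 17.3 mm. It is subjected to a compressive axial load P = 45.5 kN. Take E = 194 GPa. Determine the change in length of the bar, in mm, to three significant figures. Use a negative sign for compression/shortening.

-4.13 mm

A = 190.3 mm².
δ_mech = NL/(AE) = -45500·3350/(190.3·194000) = -4.129 mm.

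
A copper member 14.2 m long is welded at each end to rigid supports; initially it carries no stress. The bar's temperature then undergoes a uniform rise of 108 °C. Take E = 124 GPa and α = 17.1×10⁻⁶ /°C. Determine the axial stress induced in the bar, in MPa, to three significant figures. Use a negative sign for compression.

-229 MPa

Free thermal expansion αLΔT = 17.1e-6 · 14200 · 108 = 26.22 mm.
The walls impose strain ε = −(26.22)/14200 = -1.8468e-03; σ = Eε = 124000 · -1.8468e-03 = -229 MPa.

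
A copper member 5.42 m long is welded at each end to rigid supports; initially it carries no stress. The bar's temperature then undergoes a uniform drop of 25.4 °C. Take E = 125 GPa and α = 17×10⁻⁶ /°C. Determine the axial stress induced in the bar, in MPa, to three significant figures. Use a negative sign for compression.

54.0 MPa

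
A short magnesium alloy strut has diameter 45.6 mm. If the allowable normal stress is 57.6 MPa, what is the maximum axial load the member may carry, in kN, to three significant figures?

94.1 kN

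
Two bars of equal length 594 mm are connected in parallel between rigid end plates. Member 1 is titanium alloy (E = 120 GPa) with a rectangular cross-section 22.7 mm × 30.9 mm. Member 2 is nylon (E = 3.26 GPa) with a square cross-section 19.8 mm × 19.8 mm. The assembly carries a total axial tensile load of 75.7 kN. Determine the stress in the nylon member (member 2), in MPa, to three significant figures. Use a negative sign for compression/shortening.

2.89 MPa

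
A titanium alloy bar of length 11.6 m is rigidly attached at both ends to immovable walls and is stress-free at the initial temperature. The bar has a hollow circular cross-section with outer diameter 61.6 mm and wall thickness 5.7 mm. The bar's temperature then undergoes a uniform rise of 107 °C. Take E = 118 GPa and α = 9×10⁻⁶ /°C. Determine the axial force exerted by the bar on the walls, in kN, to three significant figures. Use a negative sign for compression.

-114 kN

Free thermal expansion αLΔT = 9e-6 · 11600 · 107 = 11.17 mm.
The walls impose strain ε = −(11.17)/11600 = -9.6300e-04; σ = Eε = 118000 · -9.6300e-04 = -113.6 MPa.
Wall reaction R = σ·A = -113.6·1001 = -113700 N = -113.7 kN.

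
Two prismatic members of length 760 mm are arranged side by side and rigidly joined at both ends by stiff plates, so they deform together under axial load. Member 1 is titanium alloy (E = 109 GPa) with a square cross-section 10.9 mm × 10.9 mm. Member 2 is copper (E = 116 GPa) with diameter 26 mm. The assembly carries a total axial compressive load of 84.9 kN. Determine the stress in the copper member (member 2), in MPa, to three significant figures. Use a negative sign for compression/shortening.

A_1 = 118.8 mm².
A_2 = 530.9 mm².
Equal strain + equilibrium ⇒ each member carries load in proportion to AE: A₁E₁ = 12950000 N, A₂E₂ = 61590000 N, ΣAE = 74540000 N.
σ₂ = P·E₂/ΣAE = -84900·116000/74540000 = -132.1 MPa.

-132 MPa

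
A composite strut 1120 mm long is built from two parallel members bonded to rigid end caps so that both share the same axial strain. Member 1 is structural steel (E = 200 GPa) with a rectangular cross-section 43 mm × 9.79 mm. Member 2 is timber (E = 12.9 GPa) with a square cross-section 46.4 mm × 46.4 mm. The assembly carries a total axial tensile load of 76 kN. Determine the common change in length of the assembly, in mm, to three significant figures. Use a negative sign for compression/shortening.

A_1 = 421 mm².
A_2 = 2153 mm².
Equal strain + equilibrium ⇒ each member carries load in proportion to AE: A₁E₁ = 84190000 N, A₂E₂ = 27770000 N, ΣAE = 112000000 N.
δ = PL/ΣAE = 76000·1120/112000000 = 0.7602 mm.

0.760 mm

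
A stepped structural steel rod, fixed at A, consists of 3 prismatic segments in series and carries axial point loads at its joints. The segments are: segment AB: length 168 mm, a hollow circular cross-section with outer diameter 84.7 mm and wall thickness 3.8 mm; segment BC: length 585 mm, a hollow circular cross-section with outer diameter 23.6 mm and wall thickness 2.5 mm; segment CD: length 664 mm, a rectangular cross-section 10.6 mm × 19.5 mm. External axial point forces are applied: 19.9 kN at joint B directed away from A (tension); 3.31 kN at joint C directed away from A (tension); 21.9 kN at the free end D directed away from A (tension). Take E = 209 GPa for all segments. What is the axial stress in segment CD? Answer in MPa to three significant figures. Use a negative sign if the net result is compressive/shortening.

Internal axial forces (sectioning from the free end, tension +): N_CD = 21.9 kN, N_BC = 25.21 kN, N_AB = 45.11 kN.
A_CD = 206.7 mm².
σ_CD = N_CD/A_CD = 21900/206.7 = 106 MPa.

106 MPa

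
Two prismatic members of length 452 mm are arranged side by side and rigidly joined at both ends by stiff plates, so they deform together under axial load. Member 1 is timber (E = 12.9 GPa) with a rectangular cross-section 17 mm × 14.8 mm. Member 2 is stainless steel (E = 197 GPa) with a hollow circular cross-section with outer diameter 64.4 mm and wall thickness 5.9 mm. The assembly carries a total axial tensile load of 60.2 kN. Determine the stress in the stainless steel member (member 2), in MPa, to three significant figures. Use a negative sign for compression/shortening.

A_1 = 251.6 mm².
A_2 = 1084 mm².
Equal strain + equilibrium ⇒ each member carries load in proportion to AE: A₁E₁ = 3246000 N, A₂E₂ = 213600000 N, ΣAE = 216900000 N.
σ₂ = P·E₂/ΣAE = 60200·197000/216900000 = 54.69 MPa.

54.7 MPa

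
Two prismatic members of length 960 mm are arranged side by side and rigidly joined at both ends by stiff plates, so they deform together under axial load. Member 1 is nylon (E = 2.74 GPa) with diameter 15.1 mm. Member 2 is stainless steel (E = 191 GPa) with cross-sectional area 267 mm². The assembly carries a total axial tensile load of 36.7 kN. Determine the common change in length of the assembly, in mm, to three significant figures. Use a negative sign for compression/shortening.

A_1 = 179.1 mm².
Equal strain + equilibrium ⇒ each member carries load in proportion to AE: A₁E₁ = 490700 N, A₂E₂ = 51000000 N, ΣAE = 51490000 N.
δ = PL/ΣAE = 36700·960/51490000 = 0.6843 mm.

0.684 mm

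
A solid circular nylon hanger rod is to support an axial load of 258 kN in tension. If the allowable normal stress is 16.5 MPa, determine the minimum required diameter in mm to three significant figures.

141 mm

Required area A ≥ P/σ_allow = 258000/16.5 = 15640 mm².
For a solid circular section, d ≥ √(4A/π) = 141.1 mm.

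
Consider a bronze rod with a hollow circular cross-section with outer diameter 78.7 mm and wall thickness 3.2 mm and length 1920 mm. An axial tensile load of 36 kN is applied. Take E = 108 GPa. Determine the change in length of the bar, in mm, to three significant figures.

A = 759 mm².
δ_mech = NL/(AE) = 36000·1920/(759·108000) = 0.8432 mm.

0.843 mm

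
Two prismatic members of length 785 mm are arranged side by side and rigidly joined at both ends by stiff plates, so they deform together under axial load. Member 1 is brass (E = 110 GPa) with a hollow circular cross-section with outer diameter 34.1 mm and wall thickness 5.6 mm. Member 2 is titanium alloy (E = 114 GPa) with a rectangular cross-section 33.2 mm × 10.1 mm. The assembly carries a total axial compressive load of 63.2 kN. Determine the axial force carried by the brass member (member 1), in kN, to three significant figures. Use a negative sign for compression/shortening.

A_1 = 501.4 mm².
A_2 = 335.3 mm².
Equal strain + equilibrium ⇒ each member carries load in proportion to AE: A₁E₁ = 55150000 N, A₂E₂ = 38230000 N, ΣAE = 93380000 N.
F₁ = P·A₁E₁/ΣAE = -63200·55150000/93380000 = -37330 N.

-37.3 kN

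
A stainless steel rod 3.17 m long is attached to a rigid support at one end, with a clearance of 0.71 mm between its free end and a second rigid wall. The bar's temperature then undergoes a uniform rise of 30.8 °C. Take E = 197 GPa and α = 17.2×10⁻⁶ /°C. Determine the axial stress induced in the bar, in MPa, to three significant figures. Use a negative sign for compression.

Free thermal expansion αLΔT = 17.2e-6 · 3170 · 30.8 = 1.679 mm.
The walls engage after the gap closes; constrained expansion = 1.679 − 0.71 = 0.9693 mm.
The walls impose strain ε = −(0.9693)/3170 = -3.0579e-04; σ = Eε = 197000 · -3.0579e-04 = -60.24 MPa.

-60.2 MPa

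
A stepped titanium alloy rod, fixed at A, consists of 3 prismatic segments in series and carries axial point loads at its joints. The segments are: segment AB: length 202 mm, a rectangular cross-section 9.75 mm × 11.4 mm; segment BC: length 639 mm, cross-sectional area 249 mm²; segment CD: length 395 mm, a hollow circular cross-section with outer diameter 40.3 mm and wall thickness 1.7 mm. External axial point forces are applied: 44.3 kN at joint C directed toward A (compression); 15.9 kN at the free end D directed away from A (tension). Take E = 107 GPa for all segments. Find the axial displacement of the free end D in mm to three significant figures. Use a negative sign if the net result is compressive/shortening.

Internal axial forces (sectioning from the free end, tension +): N_CD = 15.9 kN, N_BC = -28.4 kN, N_AB = -28.4 kN.
A_AB = 111.2 mm².
A_CD = 206.2 mm².
δ_AB = -28400·202/(111.2·107000) = -0.4824 mm
δ_BC = -28400·639/(249·107000) = -0.6811 mm
δ_CD = 15900·395/(206.2·107000) = 0.2847 mm
δ = Σδ_i = -0.8788 mm.

-0.879 mm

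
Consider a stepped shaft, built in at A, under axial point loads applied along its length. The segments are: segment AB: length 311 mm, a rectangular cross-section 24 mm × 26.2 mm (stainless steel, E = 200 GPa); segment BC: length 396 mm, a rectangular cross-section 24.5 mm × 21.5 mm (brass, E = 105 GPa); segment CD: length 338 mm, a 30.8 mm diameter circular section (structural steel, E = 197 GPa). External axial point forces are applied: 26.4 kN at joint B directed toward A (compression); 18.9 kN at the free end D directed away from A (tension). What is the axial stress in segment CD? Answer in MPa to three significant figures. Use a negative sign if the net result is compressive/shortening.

25.4 MPa

Internal axial forces (sectioning from the free end, tension +): N_CD = 18.9 kN, N_BC = 18.9 kN, N_AB = -7.5 kN.
A_CD = 745.1 mm².
σ_CD = N_CD/A_CD = 18900/745.1 = 25.37 MPa.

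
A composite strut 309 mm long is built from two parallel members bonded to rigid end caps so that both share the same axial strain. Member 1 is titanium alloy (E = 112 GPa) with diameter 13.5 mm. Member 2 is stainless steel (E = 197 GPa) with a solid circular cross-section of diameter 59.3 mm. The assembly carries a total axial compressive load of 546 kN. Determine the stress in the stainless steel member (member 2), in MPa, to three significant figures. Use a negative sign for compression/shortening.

-192 MPa

A_1 = 143.1 mm².
A_2 = 2762 mm².
Equal strain + equilibrium ⇒ each member carries load in proportion to AE: A₁E₁ = 16030000 N, A₂E₂ = 544100000 N, ΣAE = 560100000 N.
σ₂ = P·E₂/ΣAE = -546000·197000/560100000 = -192 MPa.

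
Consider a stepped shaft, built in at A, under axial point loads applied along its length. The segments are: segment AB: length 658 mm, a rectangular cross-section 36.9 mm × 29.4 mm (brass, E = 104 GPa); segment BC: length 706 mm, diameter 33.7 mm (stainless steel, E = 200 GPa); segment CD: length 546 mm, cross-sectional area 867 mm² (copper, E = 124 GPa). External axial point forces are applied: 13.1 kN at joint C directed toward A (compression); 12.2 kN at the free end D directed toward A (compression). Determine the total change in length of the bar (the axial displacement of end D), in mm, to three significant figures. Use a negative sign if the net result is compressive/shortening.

-0.310 mm

Internal axial forces (sectioning from the free end, tension +): N_CD = -12.2 kN, N_BC = -25.3 kN, N_AB = -25.3 kN.
A_AB = 1085 mm².
A_BC = 892 mm².
δ_AB = -25300·658/(1085·104000) = -0.1476 mm
δ_BC = -25300·706/(892·200000) = -0.1001 mm
δ_CD = -12200·546/(867·124000) = -0.06196 mm
δ = Σδ_i = -0.3096 mm.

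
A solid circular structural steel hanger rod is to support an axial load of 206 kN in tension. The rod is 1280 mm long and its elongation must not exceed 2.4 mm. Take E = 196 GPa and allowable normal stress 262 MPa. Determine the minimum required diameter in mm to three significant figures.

31.6 mm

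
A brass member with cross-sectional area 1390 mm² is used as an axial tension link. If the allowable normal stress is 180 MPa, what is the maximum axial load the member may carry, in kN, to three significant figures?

250 kN

P_max = σ_allow · A = 180 · 1390 = 250200 N = 250.2 kN.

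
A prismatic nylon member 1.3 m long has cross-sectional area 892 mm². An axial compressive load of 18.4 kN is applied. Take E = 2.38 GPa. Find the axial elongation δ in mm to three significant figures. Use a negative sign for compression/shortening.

δ_mech = NL/(AE) = -18400·1300/(892·2380) = -11.27 mm.

-11.3 mm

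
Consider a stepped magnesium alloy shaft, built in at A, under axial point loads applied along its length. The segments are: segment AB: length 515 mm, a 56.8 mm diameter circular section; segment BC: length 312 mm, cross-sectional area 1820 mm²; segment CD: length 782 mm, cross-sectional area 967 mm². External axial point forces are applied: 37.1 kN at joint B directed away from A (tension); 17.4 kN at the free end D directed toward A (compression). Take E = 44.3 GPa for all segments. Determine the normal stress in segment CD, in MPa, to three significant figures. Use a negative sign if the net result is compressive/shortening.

-18.0 MPa

Internal axial forces (sectioning from the free end, tension +): N_CD = -17.4 kN, N_BC = -17.4 kN, N_AB = 19.7 kN.
σ_CD = N_CD/A_CD = -17400/967 = -17.99 MPa.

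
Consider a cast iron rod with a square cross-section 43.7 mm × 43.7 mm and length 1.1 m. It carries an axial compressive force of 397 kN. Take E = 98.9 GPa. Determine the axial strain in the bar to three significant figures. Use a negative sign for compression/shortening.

-0.00210

A = 1910 mm².
σ = N/A = -207.9 MPa; ε = σ/E = -207.9/98900 = -2.102e-03.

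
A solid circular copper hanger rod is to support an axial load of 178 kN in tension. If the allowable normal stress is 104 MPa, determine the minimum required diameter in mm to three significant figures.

Required area A ≥ P/σ_allow = 178000/104 = 1712 mm².
For a solid circular section, d ≥ √(4A/π) = 46.68 mm.

46.7 mm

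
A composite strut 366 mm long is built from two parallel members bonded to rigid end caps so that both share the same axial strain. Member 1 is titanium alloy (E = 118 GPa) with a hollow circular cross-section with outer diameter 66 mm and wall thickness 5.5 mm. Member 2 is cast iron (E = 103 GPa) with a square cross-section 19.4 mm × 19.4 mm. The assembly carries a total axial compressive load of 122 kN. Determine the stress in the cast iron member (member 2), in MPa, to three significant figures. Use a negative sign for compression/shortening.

-77.5 MPa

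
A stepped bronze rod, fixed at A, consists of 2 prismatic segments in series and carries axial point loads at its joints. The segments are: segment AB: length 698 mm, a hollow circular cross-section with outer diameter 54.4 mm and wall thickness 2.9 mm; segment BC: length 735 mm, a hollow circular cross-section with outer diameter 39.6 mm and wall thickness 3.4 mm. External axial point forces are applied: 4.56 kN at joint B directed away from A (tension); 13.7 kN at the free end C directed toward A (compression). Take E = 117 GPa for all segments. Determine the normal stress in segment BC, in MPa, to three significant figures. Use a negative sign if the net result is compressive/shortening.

Internal axial forces (sectioning from the free end, tension +): N_BC = -13.7 kN, N_AB = -9.14 kN.
A_BC = 386.7 mm².
σ_BC = N_BC/A_BC = -13700/386.7 = -35.43 MPa.

-35.4 MPa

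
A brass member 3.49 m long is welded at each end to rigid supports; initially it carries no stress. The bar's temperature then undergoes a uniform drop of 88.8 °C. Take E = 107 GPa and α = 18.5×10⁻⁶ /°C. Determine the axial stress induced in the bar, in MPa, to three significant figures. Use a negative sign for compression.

176 MPa

Free thermal expansion αLΔT = 18.5e-6 · 3490 · -88.8 = -5.733 mm.
The walls impose strain ε = −(-5.733)/3490 = 1.6428e-03; σ = Eε = 107000 · 1.6428e-03 = 175.8 MPa.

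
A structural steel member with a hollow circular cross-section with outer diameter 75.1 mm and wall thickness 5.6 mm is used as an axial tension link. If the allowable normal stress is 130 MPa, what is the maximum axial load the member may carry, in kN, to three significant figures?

159 kN

A = 1223 mm².
P_max = σ_allow · A = 130 · 1223 = 159000 N = 159 kN.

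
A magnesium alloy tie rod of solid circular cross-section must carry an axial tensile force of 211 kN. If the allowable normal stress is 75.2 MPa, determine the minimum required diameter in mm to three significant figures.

59.8 mm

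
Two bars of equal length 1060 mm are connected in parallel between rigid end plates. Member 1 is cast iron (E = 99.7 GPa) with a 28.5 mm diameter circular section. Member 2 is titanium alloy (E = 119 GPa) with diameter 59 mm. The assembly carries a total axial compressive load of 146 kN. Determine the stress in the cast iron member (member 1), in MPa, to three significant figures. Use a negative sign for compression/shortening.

-37.4 MPa

A_1 = 637.9 mm².
A_2 = 2734 mm².
Equal strain + equilibrium ⇒ each member carries load in proportion to AE: A₁E₁ = 63600000 N, A₂E₂ = 325300000 N, ΣAE = 388900000 N.
σ₁ = P·E₁/ΣAE = -146000·99700/388900000 = -37.42 MPa.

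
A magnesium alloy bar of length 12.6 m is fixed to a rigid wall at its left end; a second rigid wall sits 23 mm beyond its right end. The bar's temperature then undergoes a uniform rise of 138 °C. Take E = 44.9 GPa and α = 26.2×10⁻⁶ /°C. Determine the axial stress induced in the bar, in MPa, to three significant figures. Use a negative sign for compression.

Free thermal expansion αLΔT = 26.2e-6 · 12600 · 138 = 45.56 mm.
The walls engage after the gap closes; constrained expansion = 45.56 − 23 = 22.56 mm.
The walls impose strain ε = −(22.56)/12600 = -1.7902e-03; σ = Eε = 44900 · -1.7902e-03 = -80.38 MPa.

-80.4 MPa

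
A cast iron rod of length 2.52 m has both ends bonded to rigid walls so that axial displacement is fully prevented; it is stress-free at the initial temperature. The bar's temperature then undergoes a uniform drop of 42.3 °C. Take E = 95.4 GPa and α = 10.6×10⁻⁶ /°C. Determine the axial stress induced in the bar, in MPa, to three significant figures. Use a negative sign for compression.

42.8 MPa

Free thermal expansion αLΔT = 10.6e-6 · 2520 · -42.3 = -1.13 mm.
The walls impose strain ε = −(-1.13)/2520 = 4.4838e-04; σ = Eε = 95400 · 4.4838e-04 = 42.78 MPa.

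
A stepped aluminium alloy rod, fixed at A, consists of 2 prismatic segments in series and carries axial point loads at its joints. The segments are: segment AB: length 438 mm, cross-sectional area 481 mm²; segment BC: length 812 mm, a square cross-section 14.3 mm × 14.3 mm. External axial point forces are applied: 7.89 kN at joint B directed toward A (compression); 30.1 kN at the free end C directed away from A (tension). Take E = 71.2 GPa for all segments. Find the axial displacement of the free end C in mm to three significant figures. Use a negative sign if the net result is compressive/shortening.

Internal axial forces (sectioning from the free end, tension +): N_BC = 30.1 kN, N_AB = 22.21 kN.
A_BC = 204.5 mm².
δ_AB = 22210·438/(481·71200) = 0.2841 mm
δ_BC = 30100·812/(204.5·71200) = 1.679 mm
δ = Σδ_i = 1.963 mm.

1.96 mm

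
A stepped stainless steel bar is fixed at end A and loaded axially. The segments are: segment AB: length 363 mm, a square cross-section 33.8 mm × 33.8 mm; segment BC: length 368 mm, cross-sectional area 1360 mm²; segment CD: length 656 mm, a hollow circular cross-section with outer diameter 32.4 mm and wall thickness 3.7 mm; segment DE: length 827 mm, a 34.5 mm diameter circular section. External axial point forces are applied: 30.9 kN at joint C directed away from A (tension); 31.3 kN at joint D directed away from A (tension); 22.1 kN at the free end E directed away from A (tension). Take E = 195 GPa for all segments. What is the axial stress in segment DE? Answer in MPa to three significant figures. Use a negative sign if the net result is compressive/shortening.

23.6 MPa

Internal axial forces (sectioning from the free end, tension +): N_DE = 22.1 kN, N_CD = 53.4 kN, N_BC = 84.3 kN, N_AB = 84.3 kN.
A_DE = 934.8 mm².
σ_DE = N_DE/A_DE = 22100/934.8 = 23.64 MPa.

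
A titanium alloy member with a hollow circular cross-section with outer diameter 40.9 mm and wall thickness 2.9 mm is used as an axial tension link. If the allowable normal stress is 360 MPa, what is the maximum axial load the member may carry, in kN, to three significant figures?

125 kN

A = 346.2 mm².
P_max = σ_allow · A = 360 · 346.2 = 124600 N = 124.6 kN.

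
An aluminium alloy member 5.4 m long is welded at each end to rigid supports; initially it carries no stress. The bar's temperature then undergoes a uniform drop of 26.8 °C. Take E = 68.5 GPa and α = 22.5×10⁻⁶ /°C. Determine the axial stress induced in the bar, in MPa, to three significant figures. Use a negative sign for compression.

Free thermal expansion αLΔT = 22.5e-6 · 5400 · -26.8 = -3.256 mm.
The walls impose strain ε = −(-3.256)/5400 = 6.0300e-04; σ = Eε = 68500 · 6.0300e-04 = 41.31 MPa.

41.3 MPa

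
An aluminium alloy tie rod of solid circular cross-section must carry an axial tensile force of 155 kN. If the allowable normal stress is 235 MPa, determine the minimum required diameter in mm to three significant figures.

29.0 mm

Required area A ≥ P/σ_allow = 155000/235 = 659.6 mm².
For a solid circular section, d ≥ √(4A/π) = 28.98 mm.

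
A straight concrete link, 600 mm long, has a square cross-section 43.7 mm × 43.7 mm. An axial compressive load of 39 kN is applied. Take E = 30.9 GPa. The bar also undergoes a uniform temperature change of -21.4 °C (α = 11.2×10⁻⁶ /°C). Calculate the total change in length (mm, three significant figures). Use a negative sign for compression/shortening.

-0.540 mm

A = 1910 mm².
δ_mech = NL/(AE) = -39000·600/(1910·30900) = -0.3965 mm.
δ_thermal = αLΔT = 11.2e-6·600·-21.4 = -0.1438 mm.
δ = δ_mech + δ_thermal = -0.5404 mm.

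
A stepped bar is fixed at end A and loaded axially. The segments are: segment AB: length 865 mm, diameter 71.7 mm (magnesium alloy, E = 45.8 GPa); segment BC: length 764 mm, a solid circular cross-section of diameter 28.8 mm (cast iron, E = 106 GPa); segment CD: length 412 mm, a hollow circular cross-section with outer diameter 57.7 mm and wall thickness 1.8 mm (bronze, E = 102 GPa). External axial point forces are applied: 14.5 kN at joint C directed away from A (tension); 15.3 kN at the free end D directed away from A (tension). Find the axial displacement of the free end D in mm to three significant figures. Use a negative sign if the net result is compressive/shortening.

Internal axial forces (sectioning from the free end, tension +): N_CD = 15.3 kN, N_BC = 29.8 kN, N_AB = 29.8 kN.
A_AB = 4038 mm².
A_BC = 651.4 mm².
A_CD = 316.1 mm².
δ_AB = 29800·865/(4038·45800) = 0.1394 mm
δ_BC = 29800·764/(651.4·106000) = 0.3297 mm
δ_CD = 15300·412/(316.1·102000) = 0.1955 mm
δ = Σδ_i = 0.6646 mm.

0.665 mm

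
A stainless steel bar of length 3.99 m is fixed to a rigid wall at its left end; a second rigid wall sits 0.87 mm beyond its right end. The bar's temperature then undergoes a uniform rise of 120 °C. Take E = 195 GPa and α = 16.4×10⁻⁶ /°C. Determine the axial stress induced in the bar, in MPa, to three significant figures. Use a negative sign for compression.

-341 MPa

Free thermal expansion αLΔT = 16.4e-6 · 3990 · 120 = 7.852 mm.
The walls engage after the gap closes; constrained expansion = 7.852 − 0.87 = 6.982 mm.
The walls impose strain ε = −(6.982)/3990 = -1.7500e-03; σ = Eε = 195000 · -1.7500e-03 = -341.2 MPa.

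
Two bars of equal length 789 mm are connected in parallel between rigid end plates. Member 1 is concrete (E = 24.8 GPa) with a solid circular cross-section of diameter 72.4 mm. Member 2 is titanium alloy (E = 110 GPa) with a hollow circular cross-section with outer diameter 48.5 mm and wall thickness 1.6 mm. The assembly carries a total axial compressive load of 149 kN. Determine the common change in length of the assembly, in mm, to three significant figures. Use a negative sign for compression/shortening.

A_1 = 4117 mm².
A_2 = 235.7 mm².
Equal strain + equilibrium ⇒ each member carries load in proportion to AE: A₁E₁ = 102100000 N, A₂E₂ = 25930000 N, ΣAE = 128000000 N.
δ = PL/ΣAE = -149000·789/128000000 = -0.9182 mm.

-0.918 mm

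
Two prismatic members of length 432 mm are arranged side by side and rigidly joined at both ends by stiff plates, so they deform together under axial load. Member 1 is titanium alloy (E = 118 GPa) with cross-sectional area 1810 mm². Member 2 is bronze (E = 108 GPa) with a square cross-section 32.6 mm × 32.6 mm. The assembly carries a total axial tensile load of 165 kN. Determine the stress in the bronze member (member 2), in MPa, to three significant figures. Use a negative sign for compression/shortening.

54.3 MPa

A_2 = 1063 mm².
Equal strain + equilibrium ⇒ each member carries load in proportion to AE: A₁E₁ = 213600000 N, A₂E₂ = 114800000 N, ΣAE = 328400000 N.
σ₂ = P·E₂/ΣAE = 165000·108000/328400000 = 54.27 MPa.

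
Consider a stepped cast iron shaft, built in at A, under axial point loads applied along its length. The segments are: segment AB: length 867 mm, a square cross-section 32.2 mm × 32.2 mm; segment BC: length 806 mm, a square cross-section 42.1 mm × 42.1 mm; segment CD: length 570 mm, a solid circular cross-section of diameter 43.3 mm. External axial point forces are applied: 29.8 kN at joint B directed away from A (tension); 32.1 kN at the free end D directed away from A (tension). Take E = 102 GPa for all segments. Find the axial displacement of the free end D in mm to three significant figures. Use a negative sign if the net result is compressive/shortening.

0.772 mm

Internal axial forces (sectioning from the free end, tension +): N_CD = 32.1 kN, N_BC = 32.1 kN, N_AB = 61.9 kN.
A_AB = 1037 mm².
A_BC = 1772 mm².
A_CD = 1473 mm².
δ_AB = 61900·867/(1037·102000) = 0.5075 mm
δ_BC = 32100·806/(1772·102000) = 0.1431 mm
δ_CD = 32100·570/(1473·102000) = 0.1218 mm
δ = Σδ_i = 0.7724 mm.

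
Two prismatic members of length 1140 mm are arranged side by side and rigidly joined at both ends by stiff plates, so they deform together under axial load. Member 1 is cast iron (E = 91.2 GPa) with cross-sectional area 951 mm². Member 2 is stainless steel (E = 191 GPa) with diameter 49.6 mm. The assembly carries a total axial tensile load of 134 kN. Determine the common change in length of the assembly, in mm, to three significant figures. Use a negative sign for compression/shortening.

A_2 = 1932 mm².
Equal strain + equilibrium ⇒ each member carries load in proportion to AE: A₁E₁ = 86730000 N, A₂E₂ = 369100000 N, ΣAE = 455800000 N.
δ = PL/ΣAE = 134000·1140/455800000 = 0.3352 mm.

0.335 mm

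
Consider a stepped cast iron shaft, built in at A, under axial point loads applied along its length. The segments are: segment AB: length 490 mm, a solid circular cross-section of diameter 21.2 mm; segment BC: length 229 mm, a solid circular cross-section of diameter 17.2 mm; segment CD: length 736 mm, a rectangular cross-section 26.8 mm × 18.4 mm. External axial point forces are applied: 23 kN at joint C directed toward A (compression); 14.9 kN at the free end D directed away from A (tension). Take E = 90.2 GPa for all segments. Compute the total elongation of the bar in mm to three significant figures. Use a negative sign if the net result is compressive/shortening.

Internal axial forces (sectioning from the free end, tension +): N_CD = 14.9 kN, N_BC = -8.1 kN, N_AB = -8.1 kN.
A_AB = 353 mm².
A_BC = 232.4 mm².
A_CD = 493.1 mm².
δ_AB = -8100·490/(353·90200) = -0.1247 mm
δ_BC = -8100·229/(232.4·90200) = -0.0885 mm
δ_CD = 14900·736/(493.1·90200) = 0.2465 mm
δ = Σδ_i = 0.03339 mm.

0.0334 mm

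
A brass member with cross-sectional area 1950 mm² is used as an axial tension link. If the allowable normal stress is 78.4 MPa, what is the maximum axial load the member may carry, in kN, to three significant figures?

P_max = σ_allow · A = 78.4 · 1950 = 152900 N = 152.9 kN.

153 kN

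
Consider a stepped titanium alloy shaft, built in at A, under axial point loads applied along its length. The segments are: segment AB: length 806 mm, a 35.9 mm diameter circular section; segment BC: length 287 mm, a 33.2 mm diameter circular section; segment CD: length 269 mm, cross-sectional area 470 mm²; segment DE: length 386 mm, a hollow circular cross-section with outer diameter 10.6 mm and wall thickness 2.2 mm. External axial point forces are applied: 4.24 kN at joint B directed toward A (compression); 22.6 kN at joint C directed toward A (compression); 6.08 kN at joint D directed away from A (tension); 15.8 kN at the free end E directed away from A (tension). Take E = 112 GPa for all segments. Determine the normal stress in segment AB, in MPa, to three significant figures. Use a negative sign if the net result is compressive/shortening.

Internal axial forces (sectioning from the free end, tension +): N_DE = 15.8 kN, N_CD = 21.88 kN, N_BC = -0.72 kN, N_AB = -4.96 kN.
A_AB = 1012 mm².
σ_AB = N_AB/A_AB = -4960/1012 = -4.9 MPa.

-4.90 MPa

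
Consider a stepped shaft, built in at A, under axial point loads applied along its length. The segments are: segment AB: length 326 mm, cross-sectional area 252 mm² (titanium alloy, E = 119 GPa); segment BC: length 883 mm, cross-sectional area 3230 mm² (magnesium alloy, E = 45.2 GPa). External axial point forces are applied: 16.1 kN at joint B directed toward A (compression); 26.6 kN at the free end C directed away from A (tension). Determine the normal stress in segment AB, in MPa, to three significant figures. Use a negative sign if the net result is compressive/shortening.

41.7 MPa

Internal axial forces (sectioning from the free end, tension +): N_BC = 26.6 kN, N_AB = 10.5 kN.
σ_AB = N_AB/A_AB = 10500/252 = 41.67 MPa.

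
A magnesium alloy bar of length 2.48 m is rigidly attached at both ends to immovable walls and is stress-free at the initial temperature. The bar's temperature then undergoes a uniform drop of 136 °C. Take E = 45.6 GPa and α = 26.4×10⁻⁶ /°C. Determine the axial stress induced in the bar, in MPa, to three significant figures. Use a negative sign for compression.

Free thermal expansion αLΔT = 26.4e-6 · 2480 · -136 = -8.904 mm.
The walls impose strain ε = −(-8.904)/2480 = 3.5904e-03; σ = Eε = 45600 · 3.5904e-03 = 163.7 MPa.

164 MPa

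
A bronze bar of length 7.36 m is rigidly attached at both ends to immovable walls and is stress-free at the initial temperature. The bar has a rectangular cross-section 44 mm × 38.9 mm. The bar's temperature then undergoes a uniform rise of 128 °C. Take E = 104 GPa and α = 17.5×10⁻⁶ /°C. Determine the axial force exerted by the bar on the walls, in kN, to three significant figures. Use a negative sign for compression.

Free thermal expansion αLΔT = 17.5e-6 · 7360 · 128 = 16.49 mm.
The walls impose strain ε = −(16.49)/7360 = -2.2400e-03; σ = Eε = 104000 · -2.2400e-03 = -233 MPa.
Wall reaction R = σ·A = -233·1712 = -398700 N = -398.7 kN.

-399 kN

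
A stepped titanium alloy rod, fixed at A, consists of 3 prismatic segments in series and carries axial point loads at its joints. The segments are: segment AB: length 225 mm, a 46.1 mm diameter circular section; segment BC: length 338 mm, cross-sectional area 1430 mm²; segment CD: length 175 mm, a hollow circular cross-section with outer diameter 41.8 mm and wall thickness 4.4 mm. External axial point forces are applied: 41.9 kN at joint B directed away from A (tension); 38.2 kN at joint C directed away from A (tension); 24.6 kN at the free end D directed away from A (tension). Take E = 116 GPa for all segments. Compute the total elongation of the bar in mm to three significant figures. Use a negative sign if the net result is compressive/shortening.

0.321 mm

Internal axial forces (sectioning from the free end, tension +): N_CD = 24.6 kN, N_BC = 62.8 kN, N_AB = 104.7 kN.
A_AB = 1669 mm².
A_CD = 517 mm².
δ_AB = 104700·225/(1669·116000) = 0.1217 mm
δ_BC = 62800·338/(1430·116000) = 0.128 mm
δ_CD = 24600·175/(517·116000) = 0.07179 mm
δ = Σδ_i = 0.3214 mm.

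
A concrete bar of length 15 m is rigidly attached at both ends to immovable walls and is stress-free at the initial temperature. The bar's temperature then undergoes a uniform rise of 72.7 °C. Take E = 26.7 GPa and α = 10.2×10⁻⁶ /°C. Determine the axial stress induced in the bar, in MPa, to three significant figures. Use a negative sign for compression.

-19.8 MPa

Free thermal expansion αLΔT = 10.2e-6 · 15000 · 72.7 = 11.12 mm.
The walls impose strain ε = −(11.12)/15000 = -7.4154e-04; σ = Eε = 26700 · -7.4154e-04 = -19.8 MPa.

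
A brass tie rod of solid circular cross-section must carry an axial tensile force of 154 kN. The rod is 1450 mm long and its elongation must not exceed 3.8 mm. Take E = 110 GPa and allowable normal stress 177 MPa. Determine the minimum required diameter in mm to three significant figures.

Required area A ≥ P/σ_allow = 154000/177 = 870.1 mm².
For a solid circular section, d ≥ √(4A/π) = 33.28 mm.
Elongation limit: A ≥ PL/(Eδ_allow) = 154000·1450/(110000·3.8) = 534.2 mm² ⇒ d ≥ 26.08 mm.
The stress limit governs.

33.3 mm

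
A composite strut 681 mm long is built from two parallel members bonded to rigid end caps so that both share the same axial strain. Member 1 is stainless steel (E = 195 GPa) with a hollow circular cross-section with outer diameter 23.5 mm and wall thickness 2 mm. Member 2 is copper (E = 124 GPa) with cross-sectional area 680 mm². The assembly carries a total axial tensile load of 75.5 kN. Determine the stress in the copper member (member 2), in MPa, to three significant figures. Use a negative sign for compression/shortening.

A_1 = 135.1 mm².
Equal strain + equilibrium ⇒ each member carries load in proportion to AE: A₁E₁ = 26340000 N, A₂E₂ = 84320000 N, ΣAE = 110700000 N.
σ₂ = P·E₂/ΣAE = 75500·124000/110700000 = 84.6 MPa.

84.6 MPa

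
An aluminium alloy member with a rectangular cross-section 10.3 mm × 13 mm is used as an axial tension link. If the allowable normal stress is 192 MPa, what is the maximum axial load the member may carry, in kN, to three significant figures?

A = 133.9 mm².
P_max = σ_allow · A = 192 · 133.9 = 25710 N = 25.71 kN.

25.7 kN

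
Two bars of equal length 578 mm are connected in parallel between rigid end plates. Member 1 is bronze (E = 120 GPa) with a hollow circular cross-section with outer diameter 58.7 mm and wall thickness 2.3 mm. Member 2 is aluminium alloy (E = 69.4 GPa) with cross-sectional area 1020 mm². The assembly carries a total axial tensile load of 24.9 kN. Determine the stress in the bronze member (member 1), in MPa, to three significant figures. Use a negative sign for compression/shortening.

25.0 MPa

A_1 = 407.5 mm².
Equal strain + equilibrium ⇒ each member carries load in proportion to AE: A₁E₁ = 48900000 N, A₂E₂ = 70790000 N, ΣAE = 119700000 N.
σ₁ = P·E₁/ΣAE = 24900·120000/119700000 = 24.96 MPa.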